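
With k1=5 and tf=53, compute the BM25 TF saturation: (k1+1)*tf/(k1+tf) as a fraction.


BM25 TF component = (k1+1)*tf / (k1+tf)
k1 = 5, tf = 53
Numerator = (5+1)*53 = 318
Denominator = 5 + 53 = 58
= 318/58 = 159/29

159/29


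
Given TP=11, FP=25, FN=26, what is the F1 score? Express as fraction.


F1 = 2 * P * R / (P + R)
P = TP/(TP+FP) = 11/36 = 11/36
R = TP/(TP+FN) = 11/37 = 11/37
2 * P * R = 2 * 11/36 * 11/37 = 121/666
P + R = 11/36 + 11/37 = 803/1332
F1 = 121/666 / 803/1332 = 22/73

22/73


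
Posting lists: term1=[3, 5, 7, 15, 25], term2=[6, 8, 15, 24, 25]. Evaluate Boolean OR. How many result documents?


Boolean OR: find union of posting lists
term1 docs: [3, 5, 7, 15, 25]
term2 docs: [6, 8, 15, 24, 25]
Union: [3, 5, 6, 7, 8, 15, 24, 25]
|union| = 8

8


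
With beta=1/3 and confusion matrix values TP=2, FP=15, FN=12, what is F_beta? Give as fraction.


P = TP/(TP+FP) = 2/17 = 2/17
R = TP/(TP+FN) = 2/14 = 1/7
beta^2 = 1/3^2 = 1/9
(1 + beta^2) = 10/9
Numerator = (1+beta^2)*P*R = 20/1071
Denominator = beta^2*P + R = 2/153 + 1/7 = 167/1071
F_beta = 20/167

20/167


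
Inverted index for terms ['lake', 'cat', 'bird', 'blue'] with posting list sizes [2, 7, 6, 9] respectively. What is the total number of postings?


Summing posting list sizes:
'lake': 2 postings
'cat': 7 postings
'bird': 6 postings
'blue': 9 postings
Total = 2 + 7 + 6 + 9 = 24

24


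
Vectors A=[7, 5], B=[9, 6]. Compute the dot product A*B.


Dot product = sum of element-wise products
A[0]*B[0] = 7*9 = 63
A[1]*B[1] = 5*6 = 30
Sum = 63 + 30 = 93

93


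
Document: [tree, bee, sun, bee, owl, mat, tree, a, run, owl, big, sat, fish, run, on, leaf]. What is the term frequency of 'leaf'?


Document has 16 words
Scanning for 'leaf':
Found at positions: [15]
Count = 1

1


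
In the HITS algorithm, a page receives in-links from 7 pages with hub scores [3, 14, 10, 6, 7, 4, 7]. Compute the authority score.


Authority = sum of hub scores of in-linkers
In-link 1: hub score = 3
In-link 2: hub score = 14
In-link 3: hub score = 10
In-link 4: hub score = 6
In-link 5: hub score = 7
In-link 6: hub score = 4
In-link 7: hub score = 7
Authority = 3 + 14 + 10 + 6 + 7 + 4 + 7 = 51

51


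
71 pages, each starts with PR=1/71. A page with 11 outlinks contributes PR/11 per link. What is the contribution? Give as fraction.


Initial PR = 1/71 = 1/71
Outlinks = 11
Contribution per link = PR / outlinks
= 1/71 / 11
= 1/781

1/781


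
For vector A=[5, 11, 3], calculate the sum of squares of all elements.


|A|^2 = sum of squared components
A[0]^2 = 5^2 = 25
A[1]^2 = 11^2 = 121
A[2]^2 = 3^2 = 9
Sum = 25 + 121 + 9 = 155

155


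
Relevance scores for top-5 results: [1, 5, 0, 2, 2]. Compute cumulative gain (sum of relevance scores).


Cumulative Gain = sum of relevance scores
Position 1: rel=1, running sum=1
Position 2: rel=5, running sum=6
Position 3: rel=0, running sum=6
Position 4: rel=2, running sum=8
Position 5: rel=2, running sum=10
CG = 10

10


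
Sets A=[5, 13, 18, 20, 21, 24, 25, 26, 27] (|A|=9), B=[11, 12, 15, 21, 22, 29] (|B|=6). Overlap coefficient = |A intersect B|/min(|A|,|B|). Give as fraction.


A intersect B = [21]
|A intersect B| = 1
min(|A|, |B|) = min(9, 6) = 6
Overlap = 1 / 6 = 1/6

1/6


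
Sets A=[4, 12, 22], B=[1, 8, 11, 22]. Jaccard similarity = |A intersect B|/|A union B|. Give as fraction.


A intersect B = [22]
|A intersect B| = 1
A union B = [1, 4, 8, 11, 12, 22]
|A union B| = 6
Jaccard = 1/6 = 1/6

1/6


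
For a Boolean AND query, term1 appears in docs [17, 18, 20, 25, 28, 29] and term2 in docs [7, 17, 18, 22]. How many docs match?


Boolean AND: find intersection of posting lists
term1 docs: [17, 18, 20, 25, 28, 29]
term2 docs: [7, 17, 18, 22]
Intersection: [17, 18]
|intersection| = 2

2


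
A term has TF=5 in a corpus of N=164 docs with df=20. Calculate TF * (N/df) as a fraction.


TF * (N/df)
= 5 * (164/20)
= 5 * 41/5
= 41

41


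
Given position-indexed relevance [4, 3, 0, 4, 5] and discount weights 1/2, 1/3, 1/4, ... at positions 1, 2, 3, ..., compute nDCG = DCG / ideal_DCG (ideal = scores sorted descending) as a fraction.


Position discount weights w_i = 1/(i+1) for i=1..5:
Weights = [1/2, 1/3, 1/4, 1/5, 1/6]
Actual relevance: [4, 3, 0, 4, 5]
DCG = 4/2 + 3/3 + 0/4 + 4/5 + 5/6 = 139/30
Ideal relevance (sorted desc): [5, 4, 4, 3, 0]
Ideal DCG = 5/2 + 4/3 + 4/4 + 3/5 + 0/6 = 163/30
nDCG = DCG / ideal_DCG = 139/30 / 163/30 = 139/163

139/163


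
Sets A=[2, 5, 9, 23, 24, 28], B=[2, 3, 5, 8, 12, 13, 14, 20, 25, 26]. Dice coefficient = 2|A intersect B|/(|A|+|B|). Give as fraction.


A intersect B = [2, 5]
|A intersect B| = 2
|A| = 6, |B| = 10
Dice = 2*2 / (6+10)
= 4 / 16 = 1/4

1/4


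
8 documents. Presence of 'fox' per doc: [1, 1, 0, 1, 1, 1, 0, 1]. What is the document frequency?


Checking each document for 'fox':
Doc 1: present
Doc 2: present
Doc 3: absent
Doc 4: present
Doc 5: present
Doc 6: present
Doc 7: absent
Doc 8: present
df = sum of presences = 1 + 1 + 0 + 1 + 1 + 1 + 0 + 1 = 6

6


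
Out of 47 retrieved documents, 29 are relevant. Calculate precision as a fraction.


Precision = relevant_retrieved / total_retrieved
= 29 / 47
= 29 / (29 + 18)
= 29/47

29/47


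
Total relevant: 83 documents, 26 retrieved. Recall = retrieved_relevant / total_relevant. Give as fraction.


Recall = retrieved_relevant / total_relevant
= 26 / 83
= 26 / (26 + 57)
= 26/83

26/83


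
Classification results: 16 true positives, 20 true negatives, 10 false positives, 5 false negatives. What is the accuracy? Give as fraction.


Accuracy = (TP + TN) / (TP + TN + FP + FN)
TP + TN = 16 + 20 = 36
Total = 16 + 20 + 10 + 5 = 51
Accuracy = 36 / 51 = 12/17

12/17


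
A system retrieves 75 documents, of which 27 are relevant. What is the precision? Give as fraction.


Precision = relevant_retrieved / total_retrieved
= 27 / 75
= 27 / (27 + 48)
= 9/25

9/25


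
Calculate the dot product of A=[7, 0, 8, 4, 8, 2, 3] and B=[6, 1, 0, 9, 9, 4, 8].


Dot product = sum of element-wise products
A[0]*B[0] = 7*6 = 42
A[1]*B[1] = 0*1 = 0
A[2]*B[2] = 8*0 = 0
A[3]*B[3] = 4*9 = 36
A[4]*B[4] = 8*9 = 72
A[5]*B[5] = 2*4 = 8
A[6]*B[6] = 3*8 = 24
Sum = 42 + 0 + 0 + 36 + 72 + 8 + 24 = 182

182


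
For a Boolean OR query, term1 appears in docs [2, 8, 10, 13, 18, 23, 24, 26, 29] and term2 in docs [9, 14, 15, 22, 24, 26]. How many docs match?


Boolean OR: find union of posting lists
term1 docs: [2, 8, 10, 13, 18, 23, 24, 26, 29]
term2 docs: [9, 14, 15, 22, 24, 26]
Union: [2, 8, 9, 10, 13, 14, 15, 18, 22, 23, 24, 26, 29]
|union| = 13

13


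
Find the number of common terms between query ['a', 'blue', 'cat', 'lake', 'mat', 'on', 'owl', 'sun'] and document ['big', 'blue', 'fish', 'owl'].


Query terms: ['a', 'blue', 'cat', 'lake', 'mat', 'on', 'owl', 'sun']
Document terms: ['big', 'blue', 'fish', 'owl']
Common terms: ['blue', 'owl']
Overlap count = 2

2


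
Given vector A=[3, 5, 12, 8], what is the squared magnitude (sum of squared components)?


|A|^2 = sum of squared components
A[0]^2 = 3^2 = 9
A[1]^2 = 5^2 = 25
A[2]^2 = 12^2 = 144
A[3]^2 = 8^2 = 64
Sum = 9 + 25 + 144 + 64 = 242

242


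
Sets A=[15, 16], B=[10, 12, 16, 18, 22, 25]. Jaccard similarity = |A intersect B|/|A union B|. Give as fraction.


A intersect B = [16]
|A intersect B| = 1
A union B = [10, 12, 15, 16, 18, 22, 25]
|A union B| = 7
Jaccard = 1/7 = 1/7

1/7


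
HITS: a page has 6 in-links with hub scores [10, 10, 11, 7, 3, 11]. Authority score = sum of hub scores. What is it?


Authority = sum of hub scores of in-linkers
In-link 1: hub score = 10
In-link 2: hub score = 10
In-link 3: hub score = 11
In-link 4: hub score = 7
In-link 5: hub score = 3
In-link 6: hub score = 11
Authority = 10 + 10 + 11 + 7 + 3 + 11 = 52

52


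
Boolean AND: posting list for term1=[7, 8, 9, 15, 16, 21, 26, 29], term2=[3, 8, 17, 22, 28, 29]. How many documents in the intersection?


Boolean AND: find intersection of posting lists
term1 docs: [7, 8, 9, 15, 16, 21, 26, 29]
term2 docs: [3, 8, 17, 22, 28, 29]
Intersection: [8, 29]
|intersection| = 2

2


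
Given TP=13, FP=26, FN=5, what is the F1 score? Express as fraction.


F1 = 2 * P * R / (P + R)
P = TP/(TP+FP) = 13/39 = 1/3
R = TP/(TP+FN) = 13/18 = 13/18
2 * P * R = 2 * 1/3 * 13/18 = 13/27
P + R = 1/3 + 13/18 = 19/18
F1 = 13/27 / 19/18 = 26/57

26/57


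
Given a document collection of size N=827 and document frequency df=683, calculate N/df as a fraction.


IDF ratio = N / df
= 827 / 683
= 827/683

827/683


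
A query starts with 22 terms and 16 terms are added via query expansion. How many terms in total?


Original terms: 22
Expansion terms: 16
Total = 22 + 16 = 38

38


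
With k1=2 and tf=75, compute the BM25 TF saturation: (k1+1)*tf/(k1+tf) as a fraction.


BM25 TF component = (k1+1)*tf / (k1+tf)
k1 = 2, tf = 75
Numerator = (2+1)*75 = 225
Denominator = 2 + 75 = 77
= 225/77 = 225/77

225/77


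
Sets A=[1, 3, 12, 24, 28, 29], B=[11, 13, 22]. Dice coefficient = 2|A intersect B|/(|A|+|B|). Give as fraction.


A intersect B = []
|A intersect B| = 0
|A| = 6, |B| = 3
Dice = 2*0 / (6+3)
= 0 / 9 = 0

0


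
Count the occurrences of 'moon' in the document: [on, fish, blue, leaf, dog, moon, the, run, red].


Document has 9 words
Scanning for 'moon':
Found at positions: [5]
Count = 1

1


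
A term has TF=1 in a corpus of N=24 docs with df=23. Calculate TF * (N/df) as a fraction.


TF * (N/df)
= 1 * (24/23)
= 1 * 24/23
= 24/23

24/23


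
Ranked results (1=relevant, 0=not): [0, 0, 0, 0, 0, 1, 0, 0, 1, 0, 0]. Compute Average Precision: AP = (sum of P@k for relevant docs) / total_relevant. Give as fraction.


Computing P@k for each relevant position:
Position 1: not relevant
Position 2: not relevant
Position 3: not relevant
Position 4: not relevant
Position 5: not relevant
Position 6: relevant, P@6 = 1/6 = 1/6
Position 7: not relevant
Position 8: not relevant
Position 9: relevant, P@9 = 2/9 = 2/9
Position 10: not relevant
Position 11: not relevant
Sum of P@k = 1/6 + 2/9 = 7/18
AP = 7/18 / 2 = 7/36

7/36


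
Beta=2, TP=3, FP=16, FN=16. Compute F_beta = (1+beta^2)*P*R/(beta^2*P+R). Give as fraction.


P = TP/(TP+FP) = 3/19 = 3/19
R = TP/(TP+FN) = 3/19 = 3/19
beta^2 = 2^2 = 4
(1 + beta^2) = 5
Numerator = (1+beta^2)*P*R = 45/361
Denominator = beta^2*P + R = 12/19 + 3/19 = 15/19
F_beta = 3/19

3/19


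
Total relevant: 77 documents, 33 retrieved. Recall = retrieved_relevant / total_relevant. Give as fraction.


Recall = retrieved_relevant / total_relevant
= 33 / 77
= 33 / (33 + 44)
= 3/7

3/7


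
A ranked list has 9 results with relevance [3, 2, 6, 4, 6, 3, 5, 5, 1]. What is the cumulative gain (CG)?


Cumulative Gain = sum of relevance scores
Position 1: rel=3, running sum=3
Position 2: rel=2, running sum=5
Position 3: rel=6, running sum=11
Position 4: rel=4, running sum=15
Position 5: rel=6, running sum=21
Position 6: rel=3, running sum=24
Position 7: rel=5, running sum=29
Position 8: rel=5, running sum=34
Position 9: rel=1, running sum=35
CG = 35

35


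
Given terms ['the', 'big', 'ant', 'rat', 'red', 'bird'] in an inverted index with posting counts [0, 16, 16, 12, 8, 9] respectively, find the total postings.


Summing posting list sizes:
'the': 0 postings
'big': 16 postings
'ant': 16 postings
'rat': 12 postings
'red': 8 postings
'bird': 9 postings
Total = 0 + 16 + 16 + 12 + 8 + 9 = 61

61


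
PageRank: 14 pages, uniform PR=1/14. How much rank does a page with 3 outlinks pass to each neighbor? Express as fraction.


Initial PR = 1/14 = 1/14
Outlinks = 3
Contribution per link = PR / outlinks
= 1/14 / 3
= 1/42

1/42


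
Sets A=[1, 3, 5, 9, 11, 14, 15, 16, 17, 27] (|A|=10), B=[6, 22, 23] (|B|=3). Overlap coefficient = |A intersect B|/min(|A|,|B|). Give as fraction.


A intersect B = []
|A intersect B| = 0
min(|A|, |B|) = min(10, 3) = 3
Overlap = 0 / 3 = 0

0


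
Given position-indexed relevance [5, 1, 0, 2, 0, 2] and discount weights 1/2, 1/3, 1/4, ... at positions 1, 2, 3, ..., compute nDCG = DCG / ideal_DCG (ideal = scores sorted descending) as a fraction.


Position discount weights w_i = 1/(i+1) for i=1..6:
Weights = [1/2, 1/3, 1/4, 1/5, 1/6, 1/7]
Actual relevance: [5, 1, 0, 2, 0, 2]
DCG = 5/2 + 1/3 + 0/4 + 2/5 + 0/6 + 2/7 = 739/210
Ideal relevance (sorted desc): [5, 2, 2, 1, 0, 0]
Ideal DCG = 5/2 + 2/3 + 2/4 + 1/5 + 0/6 + 0/7 = 58/15
nDCG = DCG / ideal_DCG = 739/210 / 58/15 = 739/812

739/812


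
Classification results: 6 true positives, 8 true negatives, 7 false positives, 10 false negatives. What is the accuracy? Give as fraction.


Accuracy = (TP + TN) / (TP + TN + FP + FN)
TP + TN = 6 + 8 = 14
Total = 6 + 8 + 7 + 10 = 31
Accuracy = 14 / 31 = 14/31

14/31


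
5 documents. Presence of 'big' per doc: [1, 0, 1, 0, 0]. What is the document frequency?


Checking each document for 'big':
Doc 1: present
Doc 2: absent
Doc 3: present
Doc 4: absent
Doc 5: absent
df = sum of presences = 1 + 0 + 1 + 0 + 0 = 2

2


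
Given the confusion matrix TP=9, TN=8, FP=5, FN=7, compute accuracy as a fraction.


Accuracy = (TP + TN) / (TP + TN + FP + FN)
TP + TN = 9 + 8 = 17
Total = 9 + 8 + 5 + 7 = 29
Accuracy = 17 / 29 = 17/29

17/29


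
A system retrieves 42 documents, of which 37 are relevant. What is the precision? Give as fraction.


Precision = relevant_retrieved / total_retrieved
= 37 / 42
= 37 / (37 + 5)
= 37/42

37/42


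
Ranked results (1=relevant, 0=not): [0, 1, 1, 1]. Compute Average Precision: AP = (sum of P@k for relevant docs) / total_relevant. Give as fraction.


Computing P@k for each relevant position:
Position 1: not relevant
Position 2: relevant, P@2 = 1/2 = 1/2
Position 3: relevant, P@3 = 2/3 = 2/3
Position 4: relevant, P@4 = 3/4 = 3/4
Sum of P@k = 1/2 + 2/3 + 3/4 = 23/12
AP = 23/12 / 3 = 23/36

23/36


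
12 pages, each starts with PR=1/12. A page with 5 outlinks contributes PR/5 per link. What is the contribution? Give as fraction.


Initial PR = 1/12 = 1/12
Outlinks = 5
Contribution per link = PR / outlinks
= 1/12 / 5
= 1/60

1/60


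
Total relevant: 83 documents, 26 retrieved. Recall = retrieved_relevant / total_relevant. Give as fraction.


Recall = retrieved_relevant / total_relevant
= 26 / 83
= 26 / (26 + 57)
= 26/83

26/83


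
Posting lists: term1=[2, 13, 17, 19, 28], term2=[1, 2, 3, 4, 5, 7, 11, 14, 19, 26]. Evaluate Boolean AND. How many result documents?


Boolean AND: find intersection of posting lists
term1 docs: [2, 13, 17, 19, 28]
term2 docs: [1, 2, 3, 4, 5, 7, 11, 14, 19, 26]
Intersection: [2, 19]
|intersection| = 2

2


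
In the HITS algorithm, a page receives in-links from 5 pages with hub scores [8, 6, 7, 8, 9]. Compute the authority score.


Authority = sum of hub scores of in-linkers
In-link 1: hub score = 8
In-link 2: hub score = 6
In-link 3: hub score = 7
In-link 4: hub score = 8
In-link 5: hub score = 9
Authority = 8 + 6 + 7 + 8 + 9 = 38

38


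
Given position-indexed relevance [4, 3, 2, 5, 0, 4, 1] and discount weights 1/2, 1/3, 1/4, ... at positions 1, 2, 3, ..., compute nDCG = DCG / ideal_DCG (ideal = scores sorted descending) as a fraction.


Position discount weights w_i = 1/(i+1) for i=1..7:
Weights = [1/2, 1/3, 1/4, 1/5, 1/6, 1/7, 1/8]
Actual relevance: [4, 3, 2, 5, 0, 4, 1]
DCG = 4/2 + 3/3 + 2/4 + 5/5 + 0/6 + 4/7 + 1/8 = 291/56
Ideal relevance (sorted desc): [5, 4, 4, 3, 2, 1, 0]
Ideal DCG = 5/2 + 4/3 + 4/4 + 3/5 + 2/6 + 1/7 + 0/8 = 1241/210
nDCG = DCG / ideal_DCG = 291/56 / 1241/210 = 4365/4964

4365/4964


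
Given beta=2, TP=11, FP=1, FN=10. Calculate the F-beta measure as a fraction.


P = TP/(TP+FP) = 11/12 = 11/12
R = TP/(TP+FN) = 11/21 = 11/21
beta^2 = 2^2 = 4
(1 + beta^2) = 5
Numerator = (1+beta^2)*P*R = 605/252
Denominator = beta^2*P + R = 11/3 + 11/21 = 88/21
F_beta = 55/96

55/96


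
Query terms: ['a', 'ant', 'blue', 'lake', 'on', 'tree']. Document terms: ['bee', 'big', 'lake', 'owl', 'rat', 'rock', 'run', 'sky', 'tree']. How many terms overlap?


Query terms: ['a', 'ant', 'blue', 'lake', 'on', 'tree']
Document terms: ['bee', 'big', 'lake', 'owl', 'rat', 'rock', 'run', 'sky', 'tree']
Common terms: ['lake', 'tree']
Overlap count = 2

2


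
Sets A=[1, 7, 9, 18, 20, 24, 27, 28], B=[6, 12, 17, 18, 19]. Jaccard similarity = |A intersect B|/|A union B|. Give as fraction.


A intersect B = [18]
|A intersect B| = 1
A union B = [1, 6, 7, 9, 12, 17, 18, 19, 20, 24, 27, 28]
|A union B| = 12
Jaccard = 1/12 = 1/12

1/12


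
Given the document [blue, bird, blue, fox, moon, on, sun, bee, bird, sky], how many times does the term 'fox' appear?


Document has 10 words
Scanning for 'fox':
Found at positions: [3]
Count = 1

1


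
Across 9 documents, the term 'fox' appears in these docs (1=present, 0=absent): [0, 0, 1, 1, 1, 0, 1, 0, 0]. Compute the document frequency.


Checking each document for 'fox':
Doc 1: absent
Doc 2: absent
Doc 3: present
Doc 4: present
Doc 5: present
Doc 6: absent
Doc 7: present
Doc 8: absent
Doc 9: absent
df = sum of presences = 0 + 0 + 1 + 1 + 1 + 0 + 1 + 0 + 0 = 4

4


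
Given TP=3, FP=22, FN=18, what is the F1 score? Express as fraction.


F1 = 2 * P * R / (P + R)
P = TP/(TP+FP) = 3/25 = 3/25
R = TP/(TP+FN) = 3/21 = 1/7
2 * P * R = 2 * 3/25 * 1/7 = 6/175
P + R = 3/25 + 1/7 = 46/175
F1 = 6/175 / 46/175 = 3/23

3/23


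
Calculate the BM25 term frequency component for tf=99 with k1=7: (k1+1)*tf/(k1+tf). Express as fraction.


BM25 TF component = (k1+1)*tf / (k1+tf)
k1 = 7, tf = 99
Numerator = (7+1)*99 = 792
Denominator = 7 + 99 = 106
= 792/106 = 396/53

396/53


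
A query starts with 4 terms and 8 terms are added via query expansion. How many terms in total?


Original terms: 4
Expansion terms: 8
Total = 4 + 8 = 12

12


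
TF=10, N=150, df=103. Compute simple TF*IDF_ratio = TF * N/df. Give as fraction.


TF * (N/df)
= 10 * (150/103)
= 10 * 150/103
= 1500/103

1500/103


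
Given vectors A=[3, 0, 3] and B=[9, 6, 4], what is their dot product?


Dot product = sum of element-wise products
A[0]*B[0] = 3*9 = 27
A[1]*B[1] = 0*6 = 0
A[2]*B[2] = 3*4 = 12
Sum = 27 + 0 + 12 = 39

39


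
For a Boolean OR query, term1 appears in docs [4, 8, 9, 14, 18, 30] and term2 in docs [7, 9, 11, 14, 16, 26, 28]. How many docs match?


Boolean OR: find union of posting lists
term1 docs: [4, 8, 9, 14, 18, 30]
term2 docs: [7, 9, 11, 14, 16, 26, 28]
Union: [4, 7, 8, 9, 11, 14, 16, 18, 26, 28, 30]
|union| = 11

11


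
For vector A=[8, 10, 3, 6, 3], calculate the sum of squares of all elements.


|A|^2 = sum of squared components
A[0]^2 = 8^2 = 64
A[1]^2 = 10^2 = 100
A[2]^2 = 3^2 = 9
A[3]^2 = 6^2 = 36
A[4]^2 = 3^2 = 9
Sum = 64 + 100 + 9 + 36 + 9 = 218

218


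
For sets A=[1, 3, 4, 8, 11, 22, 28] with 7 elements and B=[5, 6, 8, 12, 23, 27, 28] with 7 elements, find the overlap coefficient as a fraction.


A intersect B = [8, 28]
|A intersect B| = 2
min(|A|, |B|) = min(7, 7) = 7
Overlap = 2 / 7 = 2/7

2/7


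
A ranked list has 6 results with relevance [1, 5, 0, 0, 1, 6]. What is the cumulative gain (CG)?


Cumulative Gain = sum of relevance scores
Position 1: rel=1, running sum=1
Position 2: rel=5, running sum=6
Position 3: rel=0, running sum=6
Position 4: rel=0, running sum=6
Position 5: rel=1, running sum=7
Position 6: rel=6, running sum=13
CG = 13

13


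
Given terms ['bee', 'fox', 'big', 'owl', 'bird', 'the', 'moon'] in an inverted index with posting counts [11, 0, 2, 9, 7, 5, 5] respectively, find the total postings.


Summing posting list sizes:
'bee': 11 postings
'fox': 0 postings
'big': 2 postings
'owl': 9 postings
'bird': 7 postings
'the': 5 postings
'moon': 5 postings
Total = 11 + 0 + 2 + 9 + 7 + 5 + 5 = 39

39


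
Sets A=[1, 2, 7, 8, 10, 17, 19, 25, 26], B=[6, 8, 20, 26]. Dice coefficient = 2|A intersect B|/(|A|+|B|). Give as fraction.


A intersect B = [8, 26]
|A intersect B| = 2
|A| = 9, |B| = 4
Dice = 2*2 / (9+4)
= 4 / 13 = 4/13

4/13


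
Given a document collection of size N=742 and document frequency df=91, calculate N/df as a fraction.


IDF ratio = N / df
= 742 / 91
= 106/13

106/13


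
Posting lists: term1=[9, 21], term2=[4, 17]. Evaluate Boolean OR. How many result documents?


Boolean OR: find union of posting lists
term1 docs: [9, 21]
term2 docs: [4, 17]
Union: [4, 9, 17, 21]
|union| = 4

4


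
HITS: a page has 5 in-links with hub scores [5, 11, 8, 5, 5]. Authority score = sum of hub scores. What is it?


Authority = sum of hub scores of in-linkers
In-link 1: hub score = 5
In-link 2: hub score = 11
In-link 3: hub score = 8
In-link 4: hub score = 5
In-link 5: hub score = 5
Authority = 5 + 11 + 8 + 5 + 5 = 34

34


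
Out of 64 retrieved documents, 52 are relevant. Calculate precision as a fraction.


Precision = relevant_retrieved / total_retrieved
= 52 / 64
= 52 / (52 + 12)
= 13/16

13/16


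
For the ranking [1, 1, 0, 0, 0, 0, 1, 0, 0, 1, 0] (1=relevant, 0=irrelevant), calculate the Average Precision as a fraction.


Computing P@k for each relevant position:
Position 1: relevant, P@1 = 1/1 = 1
Position 2: relevant, P@2 = 2/2 = 1
Position 3: not relevant
Position 4: not relevant
Position 5: not relevant
Position 6: not relevant
Position 7: relevant, P@7 = 3/7 = 3/7
Position 8: not relevant
Position 9: not relevant
Position 10: relevant, P@10 = 4/10 = 2/5
Position 11: not relevant
Sum of P@k = 1 + 1 + 3/7 + 2/5 = 99/35
AP = 99/35 / 4 = 99/140

99/140


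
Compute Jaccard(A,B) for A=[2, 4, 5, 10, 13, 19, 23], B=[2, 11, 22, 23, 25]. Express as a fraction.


A intersect B = [2, 23]
|A intersect B| = 2
A union B = [2, 4, 5, 10, 11, 13, 19, 22, 23, 25]
|A union B| = 10
Jaccard = 2/10 = 1/5

1/5


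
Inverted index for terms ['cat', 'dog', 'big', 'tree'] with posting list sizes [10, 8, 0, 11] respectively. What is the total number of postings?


Summing posting list sizes:
'cat': 10 postings
'dog': 8 postings
'big': 0 postings
'tree': 11 postings
Total = 10 + 8 + 0 + 11 = 29

29


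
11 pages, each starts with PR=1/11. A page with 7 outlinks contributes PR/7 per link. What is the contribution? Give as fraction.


Initial PR = 1/11 = 1/11
Outlinks = 7
Contribution per link = PR / outlinks
= 1/11 / 7
= 1/77

1/77


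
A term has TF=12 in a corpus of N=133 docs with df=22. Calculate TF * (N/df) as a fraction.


TF * (N/df)
= 12 * (133/22)
= 12 * 133/22
= 798/11

798/11


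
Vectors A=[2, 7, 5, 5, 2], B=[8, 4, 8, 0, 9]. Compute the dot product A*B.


Dot product = sum of element-wise products
A[0]*B[0] = 2*8 = 16
A[1]*B[1] = 7*4 = 28
A[2]*B[2] = 5*8 = 40
A[3]*B[3] = 5*0 = 0
A[4]*B[4] = 2*9 = 18
Sum = 16 + 28 + 40 + 0 + 18 = 102

102


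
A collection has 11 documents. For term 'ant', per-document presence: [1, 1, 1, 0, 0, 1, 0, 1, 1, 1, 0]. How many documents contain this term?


Checking each document for 'ant':
Doc 1: present
Doc 2: present
Doc 3: present
Doc 4: absent
Doc 5: absent
Doc 6: present
Doc 7: absent
Doc 8: present
Doc 9: present
Doc 10: present
Doc 11: absent
df = sum of presences = 1 + 1 + 1 + 0 + 0 + 1 + 0 + 1 + 1 + 1 + 0 = 7

7


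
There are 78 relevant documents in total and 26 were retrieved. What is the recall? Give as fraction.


Recall = retrieved_relevant / total_relevant
= 26 / 78
= 26 / (26 + 52)
= 1/3

1/3


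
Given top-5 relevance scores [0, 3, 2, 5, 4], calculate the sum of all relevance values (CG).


Cumulative Gain = sum of relevance scores
Position 1: rel=0, running sum=0
Position 2: rel=3, running sum=3
Position 3: rel=2, running sum=5
Position 4: rel=5, running sum=10
Position 5: rel=4, running sum=14
CG = 14

14


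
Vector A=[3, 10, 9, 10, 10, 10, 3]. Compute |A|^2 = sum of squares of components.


|A|^2 = sum of squared components
A[0]^2 = 3^2 = 9
A[1]^2 = 10^2 = 100
A[2]^2 = 9^2 = 81
A[3]^2 = 10^2 = 100
A[4]^2 = 10^2 = 100
A[5]^2 = 10^2 = 100
A[6]^2 = 3^2 = 9
Sum = 9 + 100 + 81 + 100 + 100 + 100 + 9 = 499

499


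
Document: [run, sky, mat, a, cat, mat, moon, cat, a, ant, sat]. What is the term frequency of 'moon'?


Document has 11 words
Scanning for 'moon':
Found at positions: [6]
Count = 1

1


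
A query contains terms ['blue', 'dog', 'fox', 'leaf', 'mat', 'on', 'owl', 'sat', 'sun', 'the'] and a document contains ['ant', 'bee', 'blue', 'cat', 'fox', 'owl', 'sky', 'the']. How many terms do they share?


Query terms: ['blue', 'dog', 'fox', 'leaf', 'mat', 'on', 'owl', 'sat', 'sun', 'the']
Document terms: ['ant', 'bee', 'blue', 'cat', 'fox', 'owl', 'sky', 'the']
Common terms: ['blue', 'fox', 'owl', 'the']
Overlap count = 4

4


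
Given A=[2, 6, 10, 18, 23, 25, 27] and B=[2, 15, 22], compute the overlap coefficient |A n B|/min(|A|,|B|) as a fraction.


A intersect B = [2]
|A intersect B| = 1
min(|A|, |B|) = min(7, 3) = 3
Overlap = 1 / 3 = 1/3

1/3


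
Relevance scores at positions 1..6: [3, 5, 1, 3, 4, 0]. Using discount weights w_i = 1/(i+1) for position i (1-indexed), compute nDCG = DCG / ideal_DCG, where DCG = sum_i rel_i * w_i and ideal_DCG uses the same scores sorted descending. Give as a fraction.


Position discount weights w_i = 1/(i+1) for i=1..6:
Weights = [1/2, 1/3, 1/4, 1/5, 1/6, 1/7]
Actual relevance: [3, 5, 1, 3, 4, 0]
DCG = 3/2 + 5/3 + 1/4 + 3/5 + 4/6 + 0/7 = 281/60
Ideal relevance (sorted desc): [5, 4, 3, 3, 1, 0]
Ideal DCG = 5/2 + 4/3 + 3/4 + 3/5 + 1/6 + 0/7 = 107/20
nDCG = DCG / ideal_DCG = 281/60 / 107/20 = 281/321

281/321


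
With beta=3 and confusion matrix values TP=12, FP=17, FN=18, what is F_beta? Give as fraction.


P = TP/(TP+FP) = 12/29 = 12/29
R = TP/(TP+FN) = 12/30 = 2/5
beta^2 = 3^2 = 9
(1 + beta^2) = 10
Numerator = (1+beta^2)*P*R = 48/29
Denominator = beta^2*P + R = 108/29 + 2/5 = 598/145
F_beta = 120/299

120/299


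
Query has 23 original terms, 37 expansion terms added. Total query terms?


Original terms: 23
Expansion terms: 37
Total = 23 + 37 = 60

60


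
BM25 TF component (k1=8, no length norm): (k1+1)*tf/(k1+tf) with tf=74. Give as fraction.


BM25 TF component = (k1+1)*tf / (k1+tf)
k1 = 8, tf = 74
Numerator = (8+1)*74 = 666
Denominator = 8 + 74 = 82
= 666/82 = 333/41

333/41


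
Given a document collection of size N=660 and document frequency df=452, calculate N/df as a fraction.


IDF ratio = N / df
= 660 / 452
= 165/113

165/113


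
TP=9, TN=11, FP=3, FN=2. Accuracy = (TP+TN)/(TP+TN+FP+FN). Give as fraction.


Accuracy = (TP + TN) / (TP + TN + FP + FN)
TP + TN = 9 + 11 = 20
Total = 9 + 11 + 3 + 2 = 25
Accuracy = 20 / 25 = 4/5

4/5


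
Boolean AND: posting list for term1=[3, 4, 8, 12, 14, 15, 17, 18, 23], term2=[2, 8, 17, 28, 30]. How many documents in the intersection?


Boolean AND: find intersection of posting lists
term1 docs: [3, 4, 8, 12, 14, 15, 17, 18, 23]
term2 docs: [2, 8, 17, 28, 30]
Intersection: [8, 17]
|intersection| = 2

2


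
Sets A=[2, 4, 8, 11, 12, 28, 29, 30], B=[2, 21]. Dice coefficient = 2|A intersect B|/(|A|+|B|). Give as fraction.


A intersect B = [2]
|A intersect B| = 1
|A| = 8, |B| = 2
Dice = 2*1 / (8+2)
= 2 / 10 = 1/5

1/5


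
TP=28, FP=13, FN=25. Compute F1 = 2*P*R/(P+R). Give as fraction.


F1 = 2 * P * R / (P + R)
P = TP/(TP+FP) = 28/41 = 28/41
R = TP/(TP+FN) = 28/53 = 28/53
2 * P * R = 2 * 28/41 * 28/53 = 1568/2173
P + R = 28/41 + 28/53 = 2632/2173
F1 = 1568/2173 / 2632/2173 = 28/47

28/47


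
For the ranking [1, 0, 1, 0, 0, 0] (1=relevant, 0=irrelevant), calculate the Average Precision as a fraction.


Computing P@k for each relevant position:
Position 1: relevant, P@1 = 1/1 = 1
Position 2: not relevant
Position 3: relevant, P@3 = 2/3 = 2/3
Position 4: not relevant
Position 5: not relevant
Position 6: not relevant
Sum of P@k = 1 + 2/3 = 5/3
AP = 5/3 / 2 = 5/6

5/6


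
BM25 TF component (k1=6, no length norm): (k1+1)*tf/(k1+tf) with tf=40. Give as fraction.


BM25 TF component = (k1+1)*tf / (k1+tf)
k1 = 6, tf = 40
Numerator = (6+1)*40 = 280
Denominator = 6 + 40 = 46
= 280/46 = 140/23

140/23


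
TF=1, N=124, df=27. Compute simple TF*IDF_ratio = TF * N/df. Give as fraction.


TF * (N/df)
= 1 * (124/27)
= 1 * 124/27
= 124/27

124/27


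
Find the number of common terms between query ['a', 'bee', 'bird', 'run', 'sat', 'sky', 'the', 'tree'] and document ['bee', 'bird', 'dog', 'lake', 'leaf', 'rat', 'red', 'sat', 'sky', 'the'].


Query terms: ['a', 'bee', 'bird', 'run', 'sat', 'sky', 'the', 'tree']
Document terms: ['bee', 'bird', 'dog', 'lake', 'leaf', 'rat', 'red', 'sat', 'sky', 'the']
Common terms: ['bee', 'bird', 'sat', 'sky', 'the']
Overlap count = 5

5


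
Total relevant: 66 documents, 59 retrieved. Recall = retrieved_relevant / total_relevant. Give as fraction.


Recall = retrieved_relevant / total_relevant
= 59 / 66
= 59 / (59 + 7)
= 59/66

59/66


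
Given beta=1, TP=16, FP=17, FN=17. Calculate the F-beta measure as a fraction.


P = TP/(TP+FP) = 16/33 = 16/33
R = TP/(TP+FN) = 16/33 = 16/33
beta^2 = 1^2 = 1
(1 + beta^2) = 2
Numerator = (1+beta^2)*P*R = 512/1089
Denominator = beta^2*P + R = 16/33 + 16/33 = 32/33
F_beta = 16/33

16/33


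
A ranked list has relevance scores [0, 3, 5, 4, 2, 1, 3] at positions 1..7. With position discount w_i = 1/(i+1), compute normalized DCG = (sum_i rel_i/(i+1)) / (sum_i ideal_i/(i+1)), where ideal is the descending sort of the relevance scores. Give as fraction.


Position discount weights w_i = 1/(i+1) for i=1..7:
Weights = [1/2, 1/3, 1/4, 1/5, 1/6, 1/7, 1/8]
Actual relevance: [0, 3, 5, 4, 2, 1, 3]
DCG = 0/2 + 3/3 + 5/4 + 4/5 + 2/6 + 1/7 + 3/8 = 3277/840
Ideal relevance (sorted desc): [5, 4, 3, 3, 2, 1, 0]
Ideal DCG = 5/2 + 4/3 + 3/4 + 3/5 + 2/6 + 1/7 + 0/8 = 2377/420
nDCG = DCG / ideal_DCG = 3277/840 / 2377/420 = 3277/4754

3277/4754


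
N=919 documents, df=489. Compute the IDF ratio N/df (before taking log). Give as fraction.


IDF ratio = N / df
= 919 / 489
= 919/489

919/489


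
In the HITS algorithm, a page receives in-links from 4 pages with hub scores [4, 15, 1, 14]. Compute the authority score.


Authority = sum of hub scores of in-linkers
In-link 1: hub score = 4
In-link 2: hub score = 15
In-link 3: hub score = 1
In-link 4: hub score = 14
Authority = 4 + 15 + 1 + 14 = 34

34


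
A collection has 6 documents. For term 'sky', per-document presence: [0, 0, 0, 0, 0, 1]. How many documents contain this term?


Checking each document for 'sky':
Doc 1: absent
Doc 2: absent
Doc 3: absent
Doc 4: absent
Doc 5: absent
Doc 6: present
df = sum of presences = 0 + 0 + 0 + 0 + 0 + 1 = 1

1


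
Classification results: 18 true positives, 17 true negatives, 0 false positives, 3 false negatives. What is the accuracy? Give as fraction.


Accuracy = (TP + TN) / (TP + TN + FP + FN)
TP + TN = 18 + 17 = 35
Total = 18 + 17 + 0 + 3 = 38
Accuracy = 35 / 38 = 35/38

35/38


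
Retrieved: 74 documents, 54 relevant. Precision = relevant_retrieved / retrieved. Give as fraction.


Precision = relevant_retrieved / total_retrieved
= 54 / 74
= 54 / (54 + 20)
= 27/37

27/37


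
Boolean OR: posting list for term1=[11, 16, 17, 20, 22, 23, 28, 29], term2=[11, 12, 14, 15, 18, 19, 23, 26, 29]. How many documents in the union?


Boolean OR: find union of posting lists
term1 docs: [11, 16, 17, 20, 22, 23, 28, 29]
term2 docs: [11, 12, 14, 15, 18, 19, 23, 26, 29]
Union: [11, 12, 14, 15, 16, 17, 18, 19, 20, 22, 23, 26, 28, 29]
|union| = 14

14


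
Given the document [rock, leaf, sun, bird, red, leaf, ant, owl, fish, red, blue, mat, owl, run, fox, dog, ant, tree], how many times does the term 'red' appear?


Document has 18 words
Scanning for 'red':
Found at positions: [4, 9]
Count = 2

2


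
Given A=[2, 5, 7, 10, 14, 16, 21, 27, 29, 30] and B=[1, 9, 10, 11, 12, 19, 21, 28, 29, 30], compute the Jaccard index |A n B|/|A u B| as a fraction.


A intersect B = [10, 21, 29, 30]
|A intersect B| = 4
A union B = [1, 2, 5, 7, 9, 10, 11, 12, 14, 16, 19, 21, 27, 28, 29, 30]
|A union B| = 16
Jaccard = 4/16 = 1/4

1/4


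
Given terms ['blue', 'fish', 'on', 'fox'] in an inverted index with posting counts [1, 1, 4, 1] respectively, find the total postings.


Summing posting list sizes:
'blue': 1 postings
'fish': 1 postings
'on': 4 postings
'fox': 1 postings
Total = 1 + 1 + 4 + 1 = 7

7


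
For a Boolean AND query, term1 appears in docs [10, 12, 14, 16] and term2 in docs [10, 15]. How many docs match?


Boolean AND: find intersection of posting lists
term1 docs: [10, 12, 14, 16]
term2 docs: [10, 15]
Intersection: [10]
|intersection| = 1

1


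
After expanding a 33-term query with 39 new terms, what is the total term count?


Original terms: 33
Expansion terms: 39
Total = 33 + 39 = 72

72


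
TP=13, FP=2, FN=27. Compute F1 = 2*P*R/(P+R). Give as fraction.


F1 = 2 * P * R / (P + R)
P = TP/(TP+FP) = 13/15 = 13/15
R = TP/(TP+FN) = 13/40 = 13/40
2 * P * R = 2 * 13/15 * 13/40 = 169/300
P + R = 13/15 + 13/40 = 143/120
F1 = 169/300 / 143/120 = 26/55

26/55


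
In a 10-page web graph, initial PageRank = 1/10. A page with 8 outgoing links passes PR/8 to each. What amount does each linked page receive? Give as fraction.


Initial PR = 1/10 = 1/10
Outlinks = 8
Contribution per link = PR / outlinks
= 1/10 / 8
= 1/80

1/80


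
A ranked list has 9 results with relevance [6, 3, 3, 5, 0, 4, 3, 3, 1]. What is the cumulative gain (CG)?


Cumulative Gain = sum of relevance scores
Position 1: rel=6, running sum=6
Position 2: rel=3, running sum=9
Position 3: rel=3, running sum=12
Position 4: rel=5, running sum=17
Position 5: rel=0, running sum=17
Position 6: rel=4, running sum=21
Position 7: rel=3, running sum=24
Position 8: rel=3, running sum=27
Position 9: rel=1, running sum=28
CG = 28

28


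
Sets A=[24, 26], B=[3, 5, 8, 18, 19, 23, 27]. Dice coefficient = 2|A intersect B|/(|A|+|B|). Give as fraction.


A intersect B = []
|A intersect B| = 0
|A| = 2, |B| = 7
Dice = 2*0 / (2+7)
= 0 / 9 = 0

0


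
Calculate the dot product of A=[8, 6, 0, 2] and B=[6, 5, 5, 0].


Dot product = sum of element-wise products
A[0]*B[0] = 8*6 = 48
A[1]*B[1] = 6*5 = 30
A[2]*B[2] = 0*5 = 0
A[3]*B[3] = 2*0 = 0
Sum = 48 + 30 + 0 + 0 = 78

78


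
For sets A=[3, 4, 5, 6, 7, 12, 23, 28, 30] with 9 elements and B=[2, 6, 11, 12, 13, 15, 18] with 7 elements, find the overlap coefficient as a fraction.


A intersect B = [6, 12]
|A intersect B| = 2
min(|A|, |B|) = min(9, 7) = 7
Overlap = 2 / 7 = 2/7

2/7


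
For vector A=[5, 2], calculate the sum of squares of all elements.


|A|^2 = sum of squared components
A[0]^2 = 5^2 = 25
A[1]^2 = 2^2 = 4
Sum = 25 + 4 = 29

29


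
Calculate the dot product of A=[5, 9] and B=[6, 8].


Dot product = sum of element-wise products
A[0]*B[0] = 5*6 = 30
A[1]*B[1] = 9*8 = 72
Sum = 30 + 72 = 102

102


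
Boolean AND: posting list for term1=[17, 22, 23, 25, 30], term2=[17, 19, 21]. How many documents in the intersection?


Boolean AND: find intersection of posting lists
term1 docs: [17, 22, 23, 25, 30]
term2 docs: [17, 19, 21]
Intersection: [17]
|intersection| = 1

1


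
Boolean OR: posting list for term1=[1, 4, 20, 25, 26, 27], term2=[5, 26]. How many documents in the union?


Boolean OR: find union of posting lists
term1 docs: [1, 4, 20, 25, 26, 27]
term2 docs: [5, 26]
Union: [1, 4, 5, 20, 25, 26, 27]
|union| = 7

7


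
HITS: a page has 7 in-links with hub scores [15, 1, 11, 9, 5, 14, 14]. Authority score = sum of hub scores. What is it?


Authority = sum of hub scores of in-linkers
In-link 1: hub score = 15
In-link 2: hub score = 1
In-link 3: hub score = 11
In-link 4: hub score = 9
In-link 5: hub score = 5
In-link 6: hub score = 14
In-link 7: hub score = 14
Authority = 15 + 1 + 11 + 9 + 5 + 14 + 14 = 69

69


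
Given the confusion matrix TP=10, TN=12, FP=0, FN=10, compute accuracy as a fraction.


Accuracy = (TP + TN) / (TP + TN + FP + FN)
TP + TN = 10 + 12 = 22
Total = 10 + 12 + 0 + 10 = 32
Accuracy = 22 / 32 = 11/16

11/16


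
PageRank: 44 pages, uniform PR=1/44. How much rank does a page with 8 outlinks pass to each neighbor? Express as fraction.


Initial PR = 1/44 = 1/44
Outlinks = 8
Contribution per link = PR / outlinks
= 1/44 / 8
= 1/352

1/352


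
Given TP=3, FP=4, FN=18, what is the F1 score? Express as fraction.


F1 = 2 * P * R / (P + R)
P = TP/(TP+FP) = 3/7 = 3/7
R = TP/(TP+FN) = 3/21 = 1/7
2 * P * R = 2 * 3/7 * 1/7 = 6/49
P + R = 3/7 + 1/7 = 4/7
F1 = 6/49 / 4/7 = 3/14

3/14


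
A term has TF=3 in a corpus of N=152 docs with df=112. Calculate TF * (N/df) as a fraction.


TF * (N/df)
= 3 * (152/112)
= 3 * 19/14
= 57/14

57/14


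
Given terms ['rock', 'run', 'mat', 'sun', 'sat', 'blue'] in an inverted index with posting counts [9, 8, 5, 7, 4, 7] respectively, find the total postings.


Summing posting list sizes:
'rock': 9 postings
'run': 8 postings
'mat': 5 postings
'sun': 7 postings
'sat': 4 postings
'blue': 7 postings
Total = 9 + 8 + 5 + 7 + 4 + 7 = 40

40


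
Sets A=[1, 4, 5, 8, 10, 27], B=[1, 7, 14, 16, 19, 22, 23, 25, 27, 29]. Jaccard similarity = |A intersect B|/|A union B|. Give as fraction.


A intersect B = [1, 27]
|A intersect B| = 2
A union B = [1, 4, 5, 7, 8, 10, 14, 16, 19, 22, 23, 25, 27, 29]
|A union B| = 14
Jaccard = 2/14 = 1/7

1/7


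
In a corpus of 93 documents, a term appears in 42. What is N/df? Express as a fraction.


IDF ratio = N / df
= 93 / 42
= 31/14

31/14


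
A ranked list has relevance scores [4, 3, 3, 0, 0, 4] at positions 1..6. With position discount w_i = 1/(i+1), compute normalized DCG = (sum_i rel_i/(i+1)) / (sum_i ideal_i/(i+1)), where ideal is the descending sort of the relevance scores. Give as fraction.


Position discount weights w_i = 1/(i+1) for i=1..6:
Weights = [1/2, 1/3, 1/4, 1/5, 1/6, 1/7]
Actual relevance: [4, 3, 3, 0, 0, 4]
DCG = 4/2 + 3/3 + 3/4 + 0/5 + 0/6 + 4/7 = 121/28
Ideal relevance (sorted desc): [4, 4, 3, 3, 0, 0]
Ideal DCG = 4/2 + 4/3 + 3/4 + 3/5 + 0/6 + 0/7 = 281/60
nDCG = DCG / ideal_DCG = 121/28 / 281/60 = 1815/1967

1815/1967


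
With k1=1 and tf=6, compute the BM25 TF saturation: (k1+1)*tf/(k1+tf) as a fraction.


BM25 TF component = (k1+1)*tf / (k1+tf)
k1 = 1, tf = 6
Numerator = (1+1)*6 = 12
Denominator = 1 + 6 = 7
= 12/7 = 12/7

12/7


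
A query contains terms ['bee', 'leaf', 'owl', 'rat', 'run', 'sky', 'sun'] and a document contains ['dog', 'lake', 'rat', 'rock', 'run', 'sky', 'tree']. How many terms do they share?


Query terms: ['bee', 'leaf', 'owl', 'rat', 'run', 'sky', 'sun']
Document terms: ['dog', 'lake', 'rat', 'rock', 'run', 'sky', 'tree']
Common terms: ['rat', 'run', 'sky']
Overlap count = 3

3


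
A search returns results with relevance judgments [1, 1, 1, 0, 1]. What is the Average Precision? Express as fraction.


Computing P@k for each relevant position:
Position 1: relevant, P@1 = 1/1 = 1
Position 2: relevant, P@2 = 2/2 = 1
Position 3: relevant, P@3 = 3/3 = 1
Position 4: not relevant
Position 5: relevant, P@5 = 4/5 = 4/5
Sum of P@k = 1 + 1 + 1 + 4/5 = 19/5
AP = 19/5 / 4 = 19/20

19/20


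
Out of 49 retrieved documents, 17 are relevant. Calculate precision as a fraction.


Precision = relevant_retrieved / total_retrieved
= 17 / 49
= 17 / (17 + 32)
= 17/49

17/49


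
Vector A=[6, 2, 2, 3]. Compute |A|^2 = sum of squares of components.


|A|^2 = sum of squared components
A[0]^2 = 6^2 = 36
A[1]^2 = 2^2 = 4
A[2]^2 = 2^2 = 4
A[3]^2 = 3^2 = 9
Sum = 36 + 4 + 4 + 9 = 53

53


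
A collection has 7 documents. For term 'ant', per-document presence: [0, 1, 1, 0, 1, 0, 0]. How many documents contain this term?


Checking each document for 'ant':
Doc 1: absent
Doc 2: present
Doc 3: present
Doc 4: absent
Doc 5: present
Doc 6: absent
Doc 7: absent
df = sum of presences = 0 + 1 + 1 + 0 + 1 + 0 + 0 = 3

3


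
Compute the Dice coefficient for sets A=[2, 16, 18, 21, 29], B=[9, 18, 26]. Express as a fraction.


A intersect B = [18]
|A intersect B| = 1
|A| = 5, |B| = 3
Dice = 2*1 / (5+3)
= 2 / 8 = 1/4

1/4


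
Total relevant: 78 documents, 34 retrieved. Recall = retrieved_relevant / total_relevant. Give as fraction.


Recall = retrieved_relevant / total_relevant
= 34 / 78
= 34 / (34 + 44)
= 17/39

17/39
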